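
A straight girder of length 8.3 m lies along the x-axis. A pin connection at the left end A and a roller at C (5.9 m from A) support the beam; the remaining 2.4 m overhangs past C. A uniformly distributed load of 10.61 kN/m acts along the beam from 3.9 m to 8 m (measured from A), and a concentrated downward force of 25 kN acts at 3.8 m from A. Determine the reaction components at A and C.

A_x = 0, A_y = 8.530 kN, C_y = 59.97 kN

Resultant of the distributed load: 10.61 × 4.1 = 43.501 kN at 5.95 m from A.
Moments about A: C_y·5.9 − (10.61·4.1)·5.95 − 25·3.8 = 0 → C_y = 353.83095/5.9 = 59.9713 ≈ 59.97 kN.
ΣF_y = 0: A_y + 59.9713 − 10.61·4.1 − 25 = 0 → A_y = 8.530 kN.
ΣF_x = 0: no horizontal applied forces, so A_x = 0.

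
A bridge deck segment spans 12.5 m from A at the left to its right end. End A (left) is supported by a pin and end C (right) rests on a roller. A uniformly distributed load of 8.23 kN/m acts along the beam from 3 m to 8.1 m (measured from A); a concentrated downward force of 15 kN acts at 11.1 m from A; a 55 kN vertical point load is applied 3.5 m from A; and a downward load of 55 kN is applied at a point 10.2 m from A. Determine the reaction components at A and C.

Resultant of the distributed load: 8.23 × 5.1 = 41.973 kN at 5.55 m from A.
ΣM about A: C_y·12.5 − (8.23·5.1)·5.55 − 15·11.1 − 55·3.5 − 55·10.2 = 0 → C_y = 1152.95015/12.5 = 92.236 ≈ 92.24 kN.
ΣF_y = 0: A_y + 92.236 − 8.23·5.1 − 15 − 55 − 55 = 0 → A_y = 74.74 kN.
ΣF_x = 0: no horizontal applied forces, so A_x = 0.

A_x = 0, A_y = 74.74 kN, C_y = 92.24 kN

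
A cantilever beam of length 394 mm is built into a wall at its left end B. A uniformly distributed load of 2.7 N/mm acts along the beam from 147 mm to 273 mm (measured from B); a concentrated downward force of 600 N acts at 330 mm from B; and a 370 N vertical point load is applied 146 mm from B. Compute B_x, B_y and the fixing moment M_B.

B_x = 0, B_y = 1310 N, M_B = 323500 N·mm

Resultant of the distributed load: 2.7 × 126 = 340.2 N at 210 mm from B.
ΣF_x = 0: B_x = 0.
ΣF_y = 0: B_y − 2.7·126 − 600 − 370 = 0 → B_y = 1310 N.
ΣM about B: M_B − (2.7·126)·210 − 600·330 − 370·146 = 0 → M_B = 323500 N·mm.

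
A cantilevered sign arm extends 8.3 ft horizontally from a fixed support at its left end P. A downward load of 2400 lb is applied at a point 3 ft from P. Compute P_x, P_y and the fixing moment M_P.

P_x = 0, P_y = 2400 lb, M_P = 7200 lb·ft

ΣF_x = 0: P_x = 0.
ΣF_y = 0: P_y − 2400 = 0 → P_y = 2400 lb.
ΣM about P: M_P − 2400·3 = 0 → M_P = 7200 lb·ft.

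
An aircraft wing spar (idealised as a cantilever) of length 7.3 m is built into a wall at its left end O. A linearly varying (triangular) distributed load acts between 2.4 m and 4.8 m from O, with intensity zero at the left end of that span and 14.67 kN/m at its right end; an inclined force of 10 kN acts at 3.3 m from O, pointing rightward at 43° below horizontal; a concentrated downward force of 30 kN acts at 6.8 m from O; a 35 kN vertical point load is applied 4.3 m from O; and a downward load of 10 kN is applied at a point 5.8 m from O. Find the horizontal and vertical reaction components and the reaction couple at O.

O_x = -7.314 kN, O_y = 99.42 kN, M_O = 505.4 kN·m

Resultant of the triangular load: ½ × 14.67 × 2.4 = 17.604 kN, acting at 4 m from O (one-third of the span from the peak).
ΣF_x = 0: O_x + 10·cos43° = 0 → O_x = -7.314 kN.
ΣF_y = 0: O_y − ½·14.67·2.4 − 10·sin43° − 30 − 35 − 10 = 0 → O_y = 99.42 kN.
ΣM about O: M_O − (½·14.67·2.4)·4 − 10·sin43°·3.3 − 30·6.8 − 35·4.3 − 10·5.8 = 0 → M_O = 505.4 kN·m.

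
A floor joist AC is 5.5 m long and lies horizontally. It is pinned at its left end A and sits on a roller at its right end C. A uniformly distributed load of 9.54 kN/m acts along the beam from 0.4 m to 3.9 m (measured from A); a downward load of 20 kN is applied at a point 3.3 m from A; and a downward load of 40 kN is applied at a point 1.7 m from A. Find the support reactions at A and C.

Resultant of the distributed load: 9.54 × 3.5 = 33.39 kN at 2.15 m from A.
Moments about A: C_y·5.5 − (9.54·3.5)·2.15 − 20·3.3 − 40·1.7 = 0 → C_y = 205.7885/5.5 = 37.4161 ≈ 37.42 kN.
ΣF_y = 0: A_y + 37.4161 − 9.54·3.5 − 20 − 40 = 0 → A_y = 55.97 kN.
ΣF_x = 0: no horizontal applied forces, so A_x = 0.

A_x = 0, A_y = 55.97 kN, C_y = 37.42 kN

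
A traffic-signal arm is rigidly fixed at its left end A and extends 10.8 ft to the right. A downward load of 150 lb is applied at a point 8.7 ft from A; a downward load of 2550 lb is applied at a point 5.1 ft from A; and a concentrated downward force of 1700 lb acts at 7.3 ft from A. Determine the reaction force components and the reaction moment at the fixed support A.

A_x = 0, A_y = 4400 lb, M_A = 26720 lb·ft

ΣF_x = 0: A_x = 0.
ΣF_y = 0: A_y − 150 − 2550 − 1700 = 0 → A_y = 4400 lb.
ΣM about A: M_A − 150·8.7 − 2550·5.1 − 1700·7.3 = 0 → M_A = 26720 lb·ft.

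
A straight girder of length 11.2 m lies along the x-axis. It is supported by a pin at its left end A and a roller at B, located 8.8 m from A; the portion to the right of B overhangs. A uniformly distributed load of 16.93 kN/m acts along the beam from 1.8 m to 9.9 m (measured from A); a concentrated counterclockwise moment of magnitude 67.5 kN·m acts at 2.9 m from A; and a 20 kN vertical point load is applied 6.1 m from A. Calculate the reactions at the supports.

Resultant of the distributed load: 16.93 × 8.1 = 137.133 kN at 5.85 m from A.
Moments about A: B_y·8.8 − (16.93·8.1)·5.85 + 67.5 − 20·6.1 = 0 → B_y = 856.72805/8.8 = 97.3555 ≈ 97.36 kN.
ΣF_y = 0: A_y + 97.3555 − 16.93·8.1 − 20 = 0 → A_y = 59.78 kN.
ΣF_x = 0: no horizontal applied forces, so A_x = 0.

A_x = 0, A_y = 59.78 kN, B_y = 97.36 kN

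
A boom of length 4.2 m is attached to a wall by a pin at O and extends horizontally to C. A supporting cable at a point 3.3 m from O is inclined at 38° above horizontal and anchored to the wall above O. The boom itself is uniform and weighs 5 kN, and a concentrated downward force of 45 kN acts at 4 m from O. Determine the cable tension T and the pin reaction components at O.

ΣM about O: T·sin38°·3.3 − 5·2.1 − 45·4 = 0 → T = 190.5/(3.3·0.615661) = 93.7647 ≈ 93.76 kN.
ΣF_x = 0: O_x − T·cos38° = 0 → O_x = 93.7647 × 0.788011 = 73.89 kN.
ΣF_y = 0: O_y + T·sin38° − 5 − 45 = 0 → O_y = 50 − 93.7647 × 0.615661 = -7.727 kN.

T = 93.76 kN, O_x = 73.89 kN, O_y = -7.727 kN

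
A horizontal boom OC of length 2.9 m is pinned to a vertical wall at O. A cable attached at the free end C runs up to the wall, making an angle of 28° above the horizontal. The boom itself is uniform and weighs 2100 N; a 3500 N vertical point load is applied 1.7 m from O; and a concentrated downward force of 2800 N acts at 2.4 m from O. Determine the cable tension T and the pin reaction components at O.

ΣM about O: T·sin28°·2.9 − 2100·1.45 − 3500·1.7 − 2800·2.4 = 0 → T = 15715/(2.9·0.469472) = 11542.7 ≈ 11540 N.
ΣF_x = 0: O_x − T·cos28° = 0 → O_x = 11542.7 × 0.882948 = 10190 N.
ΣF_y = 0: O_y + T·sin28° − 2100 − 3500 − 2800 = 0 → O_y = 8400 − 11542.7 × 0.469472 = 2981 N.

T = 11540 N, O_x = 10190 N, O_y = 2981 N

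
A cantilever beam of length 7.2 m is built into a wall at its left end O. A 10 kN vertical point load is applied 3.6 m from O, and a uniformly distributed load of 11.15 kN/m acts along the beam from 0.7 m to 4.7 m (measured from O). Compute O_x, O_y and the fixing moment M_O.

Resultant of the distributed load: 11.15 × 4 = 44.6 kN at 2.7 m from O.
ΣF_x = 0: O_x = 0.
ΣF_y = 0: O_y − 10 − 11.15·4 = 0 → O_y = 54.60 kN.
ΣM about O: M_O − 10·3.6 − (11.15·4)·2.7 = 0 → M_O = 156.4 kN·m.

O_x = 0, O_y = 54.60 kN, M_O = 156.4 kN·m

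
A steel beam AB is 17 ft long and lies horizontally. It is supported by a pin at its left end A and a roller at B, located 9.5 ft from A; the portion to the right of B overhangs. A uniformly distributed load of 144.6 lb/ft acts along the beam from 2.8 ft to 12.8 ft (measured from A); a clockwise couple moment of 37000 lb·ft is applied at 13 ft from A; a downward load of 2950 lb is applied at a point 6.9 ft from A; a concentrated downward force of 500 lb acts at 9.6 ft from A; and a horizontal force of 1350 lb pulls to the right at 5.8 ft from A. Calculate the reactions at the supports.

A_x = -1350 lb, A_y = -2834 lb, B_y = 7730 lb

Resultant of the distributed load: 144.6 × 10 = 1446 lb at 7.8 ft from A.
Moments about A: B_y·9.5 − (144.6·10)·7.8 − 37000 − 2950·6.9 − 500·9.6 = 0 → B_y = 73433.8/9.5 = 7729.87 ≈ 7730 lb.
ΣF_y = 0: A_y + 7729.87 − 144.6·10 − 2950 − 500 = 0 → A_y = -2834 lb.
ΣF_x = 0: A_x + 1350 = 0 → A_x = -1350 lb.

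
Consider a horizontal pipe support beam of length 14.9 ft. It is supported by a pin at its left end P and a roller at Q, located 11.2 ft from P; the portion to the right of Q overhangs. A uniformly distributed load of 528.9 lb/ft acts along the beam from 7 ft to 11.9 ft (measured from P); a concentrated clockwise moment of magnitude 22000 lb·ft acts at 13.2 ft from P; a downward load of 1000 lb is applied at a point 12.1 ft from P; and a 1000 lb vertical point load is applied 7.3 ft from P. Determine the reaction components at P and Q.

Resultant of the distributed load: 528.9 × 4.9 = 2591.61 lb at 9.45 ft from P.
ΣM about P: Q_y·11.2 − (528.9·4.9)·9.45 − 22000 − 1000·12.1 − 1000·7.3 = 0 → Q_y = 65890.7145/11.2 = 5883.1 ≈ 5883 lb.
ΣF_y = 0: P_y + 5883.1 − 528.9·4.9 − 1000 − 1000 = 0 → P_y = -1291 lb.
ΣF_x = 0: no horizontal applied forces, so P_x = 0.

P_x = 0, P_y = -1291 lb, Q_y = 5883 lb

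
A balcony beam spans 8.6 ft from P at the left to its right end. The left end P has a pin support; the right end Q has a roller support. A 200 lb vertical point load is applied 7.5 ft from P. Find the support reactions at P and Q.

P_x = 0, P_y = 25.58 lb, Q_y = 174.4 lb

Moments about P: Q_y·8.6 − 200·7.5 = 0 → Q_y = 1500/8.6 = 174.419 ≈ 174.4 lb.
ΣF_y = 0: P_y + 174.419 − 200 = 0 → P_y = 25.58 lb.
ΣF_x = 0: no horizontal applied forces, so P_x = 0.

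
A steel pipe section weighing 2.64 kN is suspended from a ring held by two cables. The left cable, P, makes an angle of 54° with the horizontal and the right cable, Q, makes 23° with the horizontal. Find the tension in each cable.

T_P = 2.494 kN, T_Q = 1.593 kN

ΣF_x = 0: −T_P·cos54° + T_Q·cos23° = 0 → T_Q = 0.638547·T_P.
ΣF_y = 0: T_P·sin54° + T_Q·sin23° = 2.64.
Substitute: T_P·(0.809017 + 0.638547·0.390731) = 2.64 → T_P = 2.49406 ≈ 2.494 kN.
Then T_Q = 0.638547 × 2.49406 = 1.593 kN.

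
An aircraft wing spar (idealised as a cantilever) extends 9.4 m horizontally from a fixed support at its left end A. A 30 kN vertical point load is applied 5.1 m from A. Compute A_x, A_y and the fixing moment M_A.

A_x = 0, A_y = 30.00 kN, M_A = 153.0 kN·m

ΣF_x = 0: A_x = 0.
ΣF_y = 0: A_y − 30 = 0 → A_y = 30.00 kN.
ΣM about A: M_A − 30·5.1 = 0 → M_A = 153.0 kN·m.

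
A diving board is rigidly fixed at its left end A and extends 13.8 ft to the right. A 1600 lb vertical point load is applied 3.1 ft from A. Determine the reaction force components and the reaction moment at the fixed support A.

A_x = 0, A_y = 1600 lb, M_A = 4960 lb·ft

ΣF_x = 0: A_x = 0.
ΣF_y = 0: A_y − 1600 = 0 → A_y = 1600 lb.
ΣM about A: M_A − 1600·3.1 = 0 → M_A = 4960 lb·ft.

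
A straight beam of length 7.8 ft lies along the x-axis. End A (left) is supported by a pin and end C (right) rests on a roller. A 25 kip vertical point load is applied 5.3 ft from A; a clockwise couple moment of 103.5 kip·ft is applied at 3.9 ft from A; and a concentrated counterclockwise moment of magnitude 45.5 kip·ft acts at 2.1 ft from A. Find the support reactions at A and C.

ΣM about A: C_y·7.8 − 25·5.3 − 103.5 + 45.5 = 0 → C_y = 190.5/7.8 = 24.4231 ≈ 24.42 kip.
ΣF_y = 0: A_y + 24.4231 − 25 = 0 → A_y = 0.5769 kip.
ΣF_x = 0: no horizontal applied forces, so A_x = 0.

A_x = 0, A_y = 0.5769 kip, C_y = 24.42 kip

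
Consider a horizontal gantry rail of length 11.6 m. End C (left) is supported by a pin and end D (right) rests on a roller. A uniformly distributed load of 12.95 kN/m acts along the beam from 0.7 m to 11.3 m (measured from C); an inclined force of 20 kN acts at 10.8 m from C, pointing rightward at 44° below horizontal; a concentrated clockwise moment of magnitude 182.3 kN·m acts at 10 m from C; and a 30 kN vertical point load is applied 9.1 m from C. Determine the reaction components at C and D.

C_x = -14.39 kN, C_y = 57.98 kN, D_y = 123.2 kN

Resultant of the distributed load: 12.95 × 10.6 = 137.27 kN at 6 m from C.
Taking moments about C: D_y·11.6 − (12.95·10.6)·6 − 20·sin44°·10.8 − 182.3 − 30·9.1 = 0 → D_y = 1428.97/11.6 = 123.187 ≈ 123.2 kN.
ΣF_y = 0: C_y + 123.187 − 12.95·10.6 − 20·sin44° − 30 = 0 → C_y = 57.98 kN.
ΣF_x = 0: C_x + 20·cos44° = 0 → C_x = -14.39 kN.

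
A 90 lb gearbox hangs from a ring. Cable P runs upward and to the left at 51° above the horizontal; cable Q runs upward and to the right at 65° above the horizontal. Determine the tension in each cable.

T_P = 42.32 lb, T_Q = 63.02 lb

ΣF_x = 0: −T_P·cos51° + T_Q·cos65° = 0 → T_Q = 1.4891·T_P.
ΣF_y = 0: T_P·sin51° + T_Q·sin65° = 90.
Substitute: T_P·(0.777146 + 1.4891·0.906308) = 90 → T_P = 42.3185 ≈ 42.32 lb.
Then T_Q = 1.4891 × 42.3185 = 63.02 lb.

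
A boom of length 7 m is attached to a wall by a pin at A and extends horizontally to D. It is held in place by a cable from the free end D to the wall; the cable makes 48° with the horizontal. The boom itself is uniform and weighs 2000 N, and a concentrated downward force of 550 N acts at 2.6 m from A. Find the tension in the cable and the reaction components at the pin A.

T = 1621 N, A_x = 1084 N, A_y = 1346 N

ΣM about A: T·sin48°·7 − 2000·3.5 − 550·2.6 = 0 → T = 8430/(7·0.743145) = 1620.53 ≈ 1621 N.
ΣF_x = 0: A_x − T·cos48° = 0 → A_x = 1620.53 × 0.669131 = 1084 N.
ΣF_y = 0: A_y + T·sin48° − 2000 − 550 = 0 → A_y = 2550 − 1620.53 × 0.743145 = 1346 N.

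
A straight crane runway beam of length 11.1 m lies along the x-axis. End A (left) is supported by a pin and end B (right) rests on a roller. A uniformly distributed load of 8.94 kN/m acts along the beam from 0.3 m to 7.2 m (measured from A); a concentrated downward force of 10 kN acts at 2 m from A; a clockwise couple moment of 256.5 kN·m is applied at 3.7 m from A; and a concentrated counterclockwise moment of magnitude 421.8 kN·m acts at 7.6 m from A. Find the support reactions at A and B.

Resultant of the distributed load: 8.94 × 6.9 = 61.686 kN at 3.75 m from A.
Moments about A: B_y·11.1 − (8.94·6.9)·3.75 − 10·2 − 256.5 + 421.8 = 0 → B_y = 86.0225/11.1 = 7.74977 ≈ 7.750 kN.
ΣF_y = 0: A_y + 7.74977 − 8.94·6.9 − 10 = 0 → A_y = 63.94 kN.
ΣF_x = 0: no horizontal applied forces, so A_x = 0.

A_x = 0, A_y = 63.94 kN, B_y = 7.750 kN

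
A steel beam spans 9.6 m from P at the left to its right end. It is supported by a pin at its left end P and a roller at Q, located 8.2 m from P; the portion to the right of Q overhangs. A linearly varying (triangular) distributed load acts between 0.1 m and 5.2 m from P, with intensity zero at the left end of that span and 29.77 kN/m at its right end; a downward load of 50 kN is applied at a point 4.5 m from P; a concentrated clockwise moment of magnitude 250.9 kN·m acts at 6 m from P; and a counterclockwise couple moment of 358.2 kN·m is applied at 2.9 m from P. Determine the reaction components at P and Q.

P_x = 0, P_y = 79.16 kN, Q_y = 46.76 kN

Resultant of the triangular load: ½ × 29.77 × 5.1 = 75.9135 kN, acting at 3.5 m from P (one-third of the span from the peak).
ΣM about P: Q_y·8.2 − (½·29.77·5.1)·3.5 − 50·4.5 − 250.9 + 358.2 = 0 → Q_y = 383.39725/8.2 = 46.7558 ≈ 46.76 kN.
ΣF_y = 0: P_y + 46.7558 − ½·29.77·5.1 − 50 = 0 → P_y = 79.16 kN.
ΣF_x = 0: no horizontal applied forces, so P_x = 0.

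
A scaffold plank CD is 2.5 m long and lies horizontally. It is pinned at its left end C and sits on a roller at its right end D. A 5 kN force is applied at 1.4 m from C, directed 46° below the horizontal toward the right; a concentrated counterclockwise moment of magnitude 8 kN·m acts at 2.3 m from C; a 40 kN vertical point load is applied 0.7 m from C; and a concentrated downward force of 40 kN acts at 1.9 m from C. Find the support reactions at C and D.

ΣM about C: D_y·2.5 − 5·sin46°·1.4 + 8 − 40·0.7 − 40·1.9 = 0 → D_y = 101.035/2.5 = 40.414 ≈ 40.41 kN.
ΣF_y = 0: C_y + 40.414 − 5·sin46° − 40 − 40 = 0 → C_y = 43.18 kN.
ΣF_x = 0: C_x + 5·cos46° = 0 → C_x = -3.473 kN.

C_x = -3.473 kN, C_y = 43.18 kN, D_y = 40.41 kN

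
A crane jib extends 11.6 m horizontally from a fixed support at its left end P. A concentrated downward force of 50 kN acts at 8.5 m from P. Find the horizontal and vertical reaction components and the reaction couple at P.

ΣF_x = 0: P_x = 0.
ΣF_y = 0: P_y − 50 = 0 → P_y = 50.00 kN.
ΣM about P: M_P − 50·8.5 = 0 → M_P = 425.0 kN·m.

P_x = 0, P_y = 50.00 kN, M_P = 425.0 kN·m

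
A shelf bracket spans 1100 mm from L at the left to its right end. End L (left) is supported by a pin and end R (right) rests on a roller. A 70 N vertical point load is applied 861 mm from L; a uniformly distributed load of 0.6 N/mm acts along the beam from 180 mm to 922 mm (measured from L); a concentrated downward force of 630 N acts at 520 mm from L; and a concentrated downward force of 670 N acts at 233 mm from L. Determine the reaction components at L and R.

Resultant of the distributed load: 0.6 × 742 = 445.2 N at 551 mm from L.
ΣM about L: R_y·1100 − 70·861 − (0.6·742)·551 − 630·520 − 670·233 = 0 → R_y = 789285.2/1100 = 717.532 ≈ 717.5 N.
ΣF_y = 0: L_y + 717.532 − 70 − 0.6·742 − 630 − 670 = 0 → L_y = 1098 N.
ΣF_x = 0: no horizontal applied forces, so L_x = 0.

L_x = 0, L_y = 1098 N, R_y = 717.5 N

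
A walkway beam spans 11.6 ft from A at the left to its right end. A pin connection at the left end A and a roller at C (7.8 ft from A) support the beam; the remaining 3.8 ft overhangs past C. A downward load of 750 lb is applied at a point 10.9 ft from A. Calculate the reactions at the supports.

A_x = 0, A_y = -298.1 lb, C_y = 1048 lb

ΣM about A: C_y·7.8 − 750·10.9 = 0 → C_y = 8175/7.8 = 1048.08 ≈ 1048 lb.
ΣF_y = 0: A_y + 1048.08 − 750 = 0 → A_y = -298.1 lb.
ΣF_x = 0: no horizontal applied forces, so A_x = 0.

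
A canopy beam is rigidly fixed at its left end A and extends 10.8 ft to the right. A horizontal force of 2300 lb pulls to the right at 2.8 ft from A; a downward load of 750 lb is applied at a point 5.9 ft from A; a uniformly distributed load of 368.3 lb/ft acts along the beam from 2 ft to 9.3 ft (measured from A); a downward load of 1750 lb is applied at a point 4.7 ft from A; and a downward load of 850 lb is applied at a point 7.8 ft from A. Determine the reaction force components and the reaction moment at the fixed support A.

Resultant of the distributed load: 368.3 × 7.3 = 2688.59 lb at 5.65 ft from A.
ΣF_x = 0: A_x + 2300 = 0 → A_x = -2300 lb.
ΣF_y = 0: A_y − 750 − 368.3·7.3 − 1750 − 850 = 0 → A_y = 6039 lb.
ΣM about A: M_A − 750·5.9 − (368.3·7.3)·5.65 − 1750·4.7 − 850·7.8 = 0 → M_A = 34470 lb·ft.

A_x = -2300 lb, A_y = 6039 lb, M_A = 34470 lb·ft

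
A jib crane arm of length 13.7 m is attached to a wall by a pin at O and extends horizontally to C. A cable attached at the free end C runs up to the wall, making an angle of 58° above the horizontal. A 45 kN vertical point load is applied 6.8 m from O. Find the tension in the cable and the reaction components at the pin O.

ΣM about O: T·sin58°·13.7 − 45·6.8 = 0 → T = 306/(13.7·0.848048) = 26.3379 ≈ 26.34 kN.
ΣF_x = 0: O_x − T·cos58° = 0 → O_x = 26.3379 × 0.529919 = 13.96 kN.
ΣF_y = 0: O_y + T·sin58° − 45 = 0 → O_y = 45 − 26.3379 × 0.848048 = 22.66 kN.

T = 26.34 kN, O_x = 13.96 kN, O_y = 22.66 kN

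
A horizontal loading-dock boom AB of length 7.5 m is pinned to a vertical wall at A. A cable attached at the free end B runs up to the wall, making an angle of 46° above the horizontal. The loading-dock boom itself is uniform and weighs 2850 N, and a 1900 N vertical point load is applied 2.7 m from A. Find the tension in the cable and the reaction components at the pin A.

T = 2932 N, A_x = 2037 N, A_y = 2641 N

ΣM about A: T·sin46°·7.5 − 2850·3.75 − 1900·2.7 = 0 → T = 15817.5/(7.5·0.71934) = 2931.85 ≈ 2932 N.
ΣF_x = 0: A_x − T·cos46° = 0 → A_x = 2931.85 × 0.694658 = 2037 N.
ΣF_y = 0: A_y + T·sin46° − 2850 − 1900 = 0 → A_y = 4750 − 2931.85 × 0.71934 = 2641 N.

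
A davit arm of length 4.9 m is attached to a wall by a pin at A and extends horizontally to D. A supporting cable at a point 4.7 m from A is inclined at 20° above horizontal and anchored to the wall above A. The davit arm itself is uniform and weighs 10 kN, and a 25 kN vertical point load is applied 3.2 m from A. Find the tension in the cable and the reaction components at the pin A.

T = 65.01 kN, A_x = 61.09 kN, A_y = 12.77 kN

ΣM about A: T·sin20°·4.7 − 10·2.45 − 25·3.2 = 0 → T = 104.5/(4.7·0.34202) = 65.008 ≈ 65.01 kN.
ΣF_x = 0: A_x − T·cos20° = 0 → A_x = 65.008 × 0.939693 = 61.09 kN.
ΣF_y = 0: A_y + T·sin20° − 10 − 25 = 0 → A_y = 35 − 65.008 × 0.34202 = 12.77 kN.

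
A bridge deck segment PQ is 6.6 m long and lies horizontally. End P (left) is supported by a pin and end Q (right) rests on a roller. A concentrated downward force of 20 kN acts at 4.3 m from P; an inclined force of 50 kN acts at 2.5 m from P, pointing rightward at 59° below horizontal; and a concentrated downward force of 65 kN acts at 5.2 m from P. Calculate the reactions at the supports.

P_x = -25.75 kN, P_y = 47.38 kN, Q_y = 80.48 kN

Moments about P: Q_y·6.6 − 20·4.3 − 50·sin59°·2.5 − 65·5.2 = 0 → Q_y = 531.146/6.6 = 80.4767 ≈ 80.48 kN.
ΣF_y = 0: P_y + 80.4767 − 20 − 50·sin59° − 65 = 0 → P_y = 47.38 kN.
ΣF_x = 0: P_x + 50·cos59° = 0 → P_x = -25.75 kN.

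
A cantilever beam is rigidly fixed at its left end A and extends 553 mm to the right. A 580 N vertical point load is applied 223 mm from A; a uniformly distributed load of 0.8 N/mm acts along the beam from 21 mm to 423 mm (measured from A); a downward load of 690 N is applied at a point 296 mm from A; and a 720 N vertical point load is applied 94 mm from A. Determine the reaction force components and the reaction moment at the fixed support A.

A_x = 0, A_y = 2312 N, M_A = 472700 N·mm

Resultant of the distributed load: 0.8 × 402 = 321.6 N at 222 mm from A.
ΣF_x = 0: A_x = 0.
ΣF_y = 0: A_y − 580 − 0.8·402 − 690 − 720 = 0 → A_y = 2312 N.
ΣM about A: M_A − 580·223 − (0.8·402)·222 − 690·296 − 720·94 = 0 → M_A = 472700 N·mm.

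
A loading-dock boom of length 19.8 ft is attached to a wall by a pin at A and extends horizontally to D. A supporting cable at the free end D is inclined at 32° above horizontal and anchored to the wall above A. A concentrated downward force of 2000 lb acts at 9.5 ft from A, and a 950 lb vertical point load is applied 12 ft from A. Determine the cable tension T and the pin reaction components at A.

ΣM about A: T·sin32°·19.8 − 2000·9.5 − 950·12 = 0 → T = 30400/(19.8·0.529919) = 2897.34 ≈ 2897 lb.
ΣF_x = 0: A_x − T·cos32° = 0 → A_x = 2897.34 × 0.848048 = 2457 lb.
ΣF_y = 0: A_y + T·sin32° − 2000 − 950 = 0 → A_y = 2950 − 2897.34 × 0.529919 = 1415 lb.

T = 2897 lb, A_x = 2457 lb, A_y = 1415 lb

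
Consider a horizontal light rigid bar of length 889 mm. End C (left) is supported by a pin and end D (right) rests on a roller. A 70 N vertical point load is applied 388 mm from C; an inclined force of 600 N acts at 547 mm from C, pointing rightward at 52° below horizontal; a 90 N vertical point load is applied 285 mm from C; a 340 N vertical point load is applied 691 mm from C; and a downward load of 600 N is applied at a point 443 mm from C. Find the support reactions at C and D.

Moments about C: D_y·889 − 70·388 − 600·sin52°·547 − 90·285 − 340·691 − 600·443 = 0 → D_y = 812175/889 = 913.583 ≈ 913.6 N.
ΣF_y = 0: C_y + 913.583 − 70 − 600·sin52° − 90 − 340 − 600 = 0 → C_y = 659.2 N.
ΣF_x = 0: C_x + 600·cos52° = 0 → C_x = -369.4 N.

C_x = -369.4 N, C_y = 659.2 N, D_y = 913.6 N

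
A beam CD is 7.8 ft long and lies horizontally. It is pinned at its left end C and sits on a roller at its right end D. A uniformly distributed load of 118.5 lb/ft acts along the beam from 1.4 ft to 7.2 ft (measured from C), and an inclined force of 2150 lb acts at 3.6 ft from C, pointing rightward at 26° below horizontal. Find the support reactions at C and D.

Resultant of the distributed load: 118.5 × 5.8 = 687.3 lb at 4.3 ft from C.
ΣM about C: D_y·7.8 − (118.5·5.8)·4.3 − 2150·sin26°·3.6 = 0 → D_y = 6348.38/7.8 = 813.895 ≈ 813.9 lb.
ΣF_y = 0: C_y + 813.895 − 118.5·5.8 − 2150·sin26° = 0 → C_y = 815.9 lb.
ΣF_x = 0: C_x + 2150·cos26° = 0 → C_x = -1932 lb.

C_x = -1932 lb, C_y = 815.9 lb, D_y = 813.9 lb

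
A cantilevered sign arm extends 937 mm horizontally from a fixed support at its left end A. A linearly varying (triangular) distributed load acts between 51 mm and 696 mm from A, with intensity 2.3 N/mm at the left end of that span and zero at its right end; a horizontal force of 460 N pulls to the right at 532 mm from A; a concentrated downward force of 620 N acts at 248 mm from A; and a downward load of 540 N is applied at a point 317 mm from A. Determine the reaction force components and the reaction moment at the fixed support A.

A_x = -460.0 N, A_y = 1902 N, M_A = 522200 N·mm

Resultant of the triangular load: ½ × 2.3 × 645 = 741.75 N, acting at 266 mm from A (one-third of the span from the peak).
ΣF_x = 0: A_x + 460 = 0 → A_x = -460.0 N.
ΣF_y = 0: A_y − ½·2.3·645 − 620 − 540 = 0 → A_y = 1902 N.
ΣM about A: M_A − (½·2.3·645)·266 − 620·248 − 540·317 = 0 → M_A = 522200 N·mm.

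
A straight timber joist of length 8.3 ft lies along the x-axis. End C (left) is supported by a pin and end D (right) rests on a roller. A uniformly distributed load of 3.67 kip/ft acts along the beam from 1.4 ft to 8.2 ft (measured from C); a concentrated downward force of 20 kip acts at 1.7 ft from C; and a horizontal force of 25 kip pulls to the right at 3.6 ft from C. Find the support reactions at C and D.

C_x = -25.00 kip, C_y = 26.43 kip, D_y = 18.53 kip

Resultant of the distributed load: 3.67 × 6.8 = 24.956 kip at 4.8 ft from C.
Taking moments about C: D_y·8.3 − (3.67·6.8)·4.8 − 20·1.7 = 0 → D_y = 153.7888/8.3 = 18.5288 ≈ 18.53 kip.
ΣF_y = 0: C_y + 18.5288 − 3.67·6.8 − 20 = 0 → C_y = 26.43 kip.
ΣF_x = 0: C_x + 25 = 0 → C_x = -25.00 kip.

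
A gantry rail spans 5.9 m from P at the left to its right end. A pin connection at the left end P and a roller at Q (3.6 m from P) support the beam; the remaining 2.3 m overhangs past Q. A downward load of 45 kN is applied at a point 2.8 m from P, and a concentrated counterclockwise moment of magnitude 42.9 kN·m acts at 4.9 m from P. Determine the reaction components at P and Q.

Taking moments about P: Q_y·3.6 − 45·2.8 + 42.9 = 0 → Q_y = 83.1/3.6 = 23.0833 ≈ 23.08 kN.
ΣF_y = 0: P_y + 23.0833 − 45 = 0 → P_y = 21.92 kN.
ΣF_x = 0: no horizontal applied forces, so P_x = 0.

P_x = 0, P_y = 21.92 kN, Q_y = 23.08 kN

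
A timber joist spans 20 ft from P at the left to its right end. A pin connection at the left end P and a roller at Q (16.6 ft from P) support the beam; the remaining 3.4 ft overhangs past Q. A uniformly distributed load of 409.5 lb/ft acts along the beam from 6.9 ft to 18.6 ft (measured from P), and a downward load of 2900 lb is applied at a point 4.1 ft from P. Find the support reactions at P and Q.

P_x = 0, P_y = 3295 lb, Q_y = 4396 lb

Resultant of the distributed load: 409.5 × 11.7 = 4791.15 lb at 12.75 ft from P.
Taking moments about P: Q_y·16.6 − (409.5·11.7)·12.75 − 2900·4.1 = 0 → Q_y = 72977.1625/16.6 = 4396.21 ≈ 4396 lb.
ΣF_y = 0: P_y + 4396.21 − 409.5·11.7 − 2900 = 0 → P_y = 3295 lb.
ΣF_x = 0: no horizontal applied forces, so P_x = 0.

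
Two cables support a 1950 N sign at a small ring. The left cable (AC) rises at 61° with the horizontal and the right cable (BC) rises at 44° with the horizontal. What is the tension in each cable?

T_AC = 1452 N, T_BC = 978.7 N

ΣF_x = 0: −T_AC·cos61° + T_BC·cos44° = 0 → T_BC = 0.673965·T_AC.
ΣF_y = 0: T_AC·sin61° + T_BC·sin44° = 1950.
Substitute: T_AC·(0.87462 + 0.673965·0.694658) = 1950 → T_AC = 1452.19 ≈ 1452 N.
Then T_BC = 0.673965 × 1452.19 = 978.7 N.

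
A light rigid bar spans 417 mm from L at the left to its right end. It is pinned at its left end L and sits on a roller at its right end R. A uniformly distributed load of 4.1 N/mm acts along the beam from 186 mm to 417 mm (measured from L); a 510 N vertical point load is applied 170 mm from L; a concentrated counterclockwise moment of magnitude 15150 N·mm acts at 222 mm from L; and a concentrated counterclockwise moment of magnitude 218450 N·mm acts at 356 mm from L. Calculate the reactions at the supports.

L_x = 0, L_y = 1125 N, R_y = 332.5 N

Resultant of the distributed load: 4.1 × 231 = 947.1 N at 301.5 mm from L.
Moments about L: R_y·417 − (4.1·231)·301.5 − 510·170 + 15150 + 218450 = 0 → R_y = 138650.65/417 = 332.496 ≈ 332.5 N.
ΣF_y = 0: L_y + 332.496 − 4.1·231 − 510 = 0 → L_y = 1125 N.
ΣF_x = 0: no horizontal applied forces, so L_x = 0.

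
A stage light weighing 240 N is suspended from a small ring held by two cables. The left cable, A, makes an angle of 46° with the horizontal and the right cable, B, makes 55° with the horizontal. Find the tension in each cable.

ΣF_x = 0: −T_A·cos46° + T_B·cos55° = 0 → T_B = 1.2111·T_A.
ΣF_y = 0: T_A·sin46° + T_B·sin55° = 240.
Substitute: T_A·(0.71934 + 1.2111·0.819152) = 240 → T_A = 140.235 ≈ 140.2 N.
Then T_B = 1.2111 × 140.235 = 169.8 N.

T_A = 140.2 N, T_B = 169.8 N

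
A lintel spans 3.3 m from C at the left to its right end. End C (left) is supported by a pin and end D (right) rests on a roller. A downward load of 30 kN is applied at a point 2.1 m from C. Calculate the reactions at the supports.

C_x = 0, C_y = 10.91 kN, D_y = 19.09 kN

Moments about C: D_y·3.3 − 30·2.1 = 0 → D_y = 63/3.3 = 19.0909 ≈ 19.09 kN.
ΣF_y = 0: C_y + 19.0909 − 30 = 0 → C_y = 10.91 kN.
ΣF_x = 0: no horizontal applied forces, so C_x = 0.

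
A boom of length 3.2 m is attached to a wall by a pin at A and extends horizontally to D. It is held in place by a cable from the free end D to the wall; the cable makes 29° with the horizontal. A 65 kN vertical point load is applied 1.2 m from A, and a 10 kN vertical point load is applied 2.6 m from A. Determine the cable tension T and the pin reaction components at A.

T = 67.04 kN, A_x = 58.63 kN, A_y = 42.50 kN

ΣM about A: T·sin29°·3.2 − 65·1.2 − 10·2.6 = 0 → T = 104/(3.2·0.48481) = 67.0366 ≈ 67.04 kN.
ΣF_x = 0: A_x − T·cos29° = 0 → A_x = 67.0366 × 0.87462 = 58.63 kN.
ΣF_y = 0: A_y + T·sin29° − 65 − 10 = 0 → A_y = 75 − 67.0366 × 0.48481 = 42.50 kN.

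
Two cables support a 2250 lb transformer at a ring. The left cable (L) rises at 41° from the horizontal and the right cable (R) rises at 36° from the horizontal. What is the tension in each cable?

ΣF_x = 0: −T_L·cos41° + T_R·cos36° = 0 → T_R = 0.932872·T_L.
ΣF_y = 0: T_L·sin41° + T_R·sin36° = 2250.
Substitute: T_L·(0.656059 + 0.932872·0.587785) = 2250 → T_L = 1868.17 ≈ 1868 lb.
Then T_R = 0.932872 × 1868.17 = 1743 lb.

T_L = 1868 lb, T_R = 1743 lb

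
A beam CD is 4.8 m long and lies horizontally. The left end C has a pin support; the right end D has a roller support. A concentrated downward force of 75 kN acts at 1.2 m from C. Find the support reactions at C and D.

C_x = 0, C_y = 56.25 kN, D_y = 18.75 kN

ΣM about C: D_y·4.8 − 75·1.2 = 0 → D_y = 90/4.8 = 18.75 kN.
ΣF_y = 0: C_y + 18.75 − 75 = 0 → C_y = 56.25 kN.
ΣF_x = 0: no horizontal applied forces, so C_x = 0.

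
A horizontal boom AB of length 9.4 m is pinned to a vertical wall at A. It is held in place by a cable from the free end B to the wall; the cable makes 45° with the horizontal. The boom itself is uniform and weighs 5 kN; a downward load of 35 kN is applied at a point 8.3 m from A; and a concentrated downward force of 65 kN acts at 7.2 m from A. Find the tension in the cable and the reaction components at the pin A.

T = 117.7 kN, A_x = 83.19 kN, A_y = 21.81 kN

ΣM about A: T·sin45°·9.4 − 5·4.7 − 35·8.3 − 65·7.2 = 0 → T = 782/(9.4·0.707107) = 117.65 ≈ 117.7 kN.
ΣF_x = 0: A_x − T·cos45° = 0 → A_x = 117.65 × 0.707107 = 83.19 kN.
ΣF_y = 0: A_y + T·sin45° − 5 − 35 − 65 = 0 → A_y = 105 − 117.65 × 0.707107 = 21.81 kN.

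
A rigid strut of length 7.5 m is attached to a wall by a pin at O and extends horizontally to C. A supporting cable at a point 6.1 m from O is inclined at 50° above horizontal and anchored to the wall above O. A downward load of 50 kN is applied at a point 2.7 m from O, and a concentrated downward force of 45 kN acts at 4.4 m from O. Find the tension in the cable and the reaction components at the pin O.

T = 71.26 kN, O_x = 45.81 kN, O_y = 40.41 kN

ΣM about O: T·sin50°·6.1 − 50·2.7 − 45·4.4 = 0 → T = 333/(6.1·0.766044) = 71.2624 ≈ 71.26 kN.
ΣF_x = 0: O_x − T·cos50° = 0 → O_x = 71.2624 × 0.642788 = 45.81 kN.
ΣF_y = 0: O_y + T·sin50° − 50 − 45 = 0 → O_y = 95 − 71.2624 × 0.766044 = 40.41 kN.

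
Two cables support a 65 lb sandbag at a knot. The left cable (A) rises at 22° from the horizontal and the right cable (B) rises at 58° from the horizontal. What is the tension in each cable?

T_A = 34.98 lb, T_B = 61.20 lb

ΣF_x = 0: −T_A·cos22° + T_B·cos58° = 0 → T_B = 1.74967·T_A.
ΣF_y = 0: T_A·sin22° + T_B·sin58° = 65.
Substitute: T_A·(0.374607 + 1.74967·0.848048) = 65 → T_A = 34.9761 ≈ 34.98 lb.
Then T_B = 1.74967 × 34.9761 = 61.20 lb.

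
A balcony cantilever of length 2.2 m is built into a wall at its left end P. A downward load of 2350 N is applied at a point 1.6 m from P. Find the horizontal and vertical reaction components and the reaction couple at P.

P_x = 0, P_y = 2350 N, M_P = 3760 N·m

ΣF_x = 0: P_x = 0.
ΣF_y = 0: P_y − 2350 = 0 → P_y = 2350 N.
ΣM about P: M_P − 2350·1.6 = 0 → M_P = 3760 N·m.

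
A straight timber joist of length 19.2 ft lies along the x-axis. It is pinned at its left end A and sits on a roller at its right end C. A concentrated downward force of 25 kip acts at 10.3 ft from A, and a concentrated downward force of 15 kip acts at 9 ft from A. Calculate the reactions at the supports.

A_x = 0, A_y = 19.56 kip, C_y = 20.44 kip

Taking moments about A: C_y·19.2 − 25·10.3 − 15·9 = 0 → C_y = 392.5/19.2 = 20.4427 ≈ 20.44 kip.
ΣF_y = 0: A_y + 20.4427 − 25 − 15 = 0 → A_y = 19.56 kip.
ΣF_x = 0: no horizontal applied forces, so A_x = 0.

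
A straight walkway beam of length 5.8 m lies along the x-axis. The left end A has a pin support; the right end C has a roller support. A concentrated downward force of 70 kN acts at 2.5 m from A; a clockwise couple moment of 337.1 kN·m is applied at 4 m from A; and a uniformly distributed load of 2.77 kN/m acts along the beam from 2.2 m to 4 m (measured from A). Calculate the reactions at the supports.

Resultant of the distributed load: 2.77 × 1.8 = 4.986 kN at 3.1 m from A.
Moments about A: C_y·5.8 − 70·2.5 − 337.1 − (2.77·1.8)·3.1 = 0 → C_y = 527.5566/5.8 = 90.958 ≈ 90.96 kN.
ΣF_y = 0: A_y + 90.958 − 70 − 2.77·1.8 = 0 → A_y = -15.97 kN.
ΣF_x = 0: no horizontal applied forces, so A_x = 0.

A_x = 0, A_y = -15.97 kN, C_y = 90.96 kN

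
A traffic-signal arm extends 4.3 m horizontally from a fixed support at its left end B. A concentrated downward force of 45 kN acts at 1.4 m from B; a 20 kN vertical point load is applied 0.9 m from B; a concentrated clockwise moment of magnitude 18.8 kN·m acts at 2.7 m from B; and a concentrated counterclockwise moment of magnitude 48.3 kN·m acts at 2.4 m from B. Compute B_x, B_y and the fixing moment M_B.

ΣF_x = 0: B_x = 0.
ΣF_y = 0: B_y − 45 − 20 = 0 → B_y = 65.00 kN.
ΣM about B: M_B − 45·1.4 − 20·0.9 − 18.8 + 48.3 = 0 → M_B = 51.50 kN·m.

B_x = 0, B_y = 65.00 kN, M_B = 51.50 kN·m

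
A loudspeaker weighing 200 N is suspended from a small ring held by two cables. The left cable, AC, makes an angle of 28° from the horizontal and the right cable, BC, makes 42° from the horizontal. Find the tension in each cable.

ΣF_x = 0: −T_AC·cos28° + T_BC·cos42° = 0 → T_BC = 1.18812·T_AC.
ΣF_y = 0: T_AC·sin28° + T_BC·sin42° = 200.
Substitute: T_AC·(0.469472 + 1.18812·0.669131) = 200 → T_AC = 158.168 ≈ 158.2 N.
Then T_BC = 1.18812 × 158.168 = 187.9 N.

T_AC = 158.2 N, T_BC = 187.9 N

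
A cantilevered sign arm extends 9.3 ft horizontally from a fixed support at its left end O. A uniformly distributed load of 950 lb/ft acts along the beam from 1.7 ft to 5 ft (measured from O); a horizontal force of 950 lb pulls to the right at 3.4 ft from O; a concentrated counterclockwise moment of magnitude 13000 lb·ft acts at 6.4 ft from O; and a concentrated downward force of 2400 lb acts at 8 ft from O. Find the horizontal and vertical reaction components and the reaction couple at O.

Resultant of the distributed load: 950 × 3.3 = 3135 lb at 3.35 ft from O.
ΣF_x = 0: O_x + 950 = 0 → O_x = -950.0 lb.
ΣF_y = 0: O_y − 950·3.3 − 2400 = 0 → O_y = 5535 lb.
ΣM about O: M_O − (950·3.3)·3.35 + 13000 − 2400·8 = 0 → M_O = 16700 lb·ft.

O_x = -950.0 lb, O_y = 5535 lb, M_O = 16700 lb·ft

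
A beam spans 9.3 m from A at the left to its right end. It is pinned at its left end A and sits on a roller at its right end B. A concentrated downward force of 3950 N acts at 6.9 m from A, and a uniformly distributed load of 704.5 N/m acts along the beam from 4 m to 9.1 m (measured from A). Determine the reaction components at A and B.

Resultant of the distributed load: 704.5 × 5.1 = 3592.95 N at 6.55 m from A.
Taking moments about A: B_y·9.3 − 3950·6.9 − (704.5·5.1)·6.55 = 0 → B_y = 50788.8225/9.3 = 5461.16 ≈ 5461 N.
ΣF_y = 0: A_y + 5461.16 − 3950 − 704.5·5.1 = 0 → A_y = 2082 N.
ΣF_x = 0: no horizontal applied forces, so A_x = 0.

A_x = 0, A_y = 2082 N, B_y = 5461 N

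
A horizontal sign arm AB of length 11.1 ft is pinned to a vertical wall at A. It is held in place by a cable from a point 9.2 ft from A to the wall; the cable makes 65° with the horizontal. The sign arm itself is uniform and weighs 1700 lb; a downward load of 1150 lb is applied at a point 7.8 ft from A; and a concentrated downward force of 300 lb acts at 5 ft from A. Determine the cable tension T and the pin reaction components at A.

ΣM about A: T·sin65°·9.2 − 1700·5.55 − 1150·7.8 − 300·5 = 0 → T = 19905/(9.2·0.906308) = 2387.25 ≈ 2387 lb.
ΣF_x = 0: A_x − T·cos65° = 0 → A_x = 2387.25 × 0.422618 = 1009 lb.
ΣF_y = 0: A_y + T·sin65° − 1700 − 1150 − 300 = 0 → A_y = 3150 − 2387.25 × 0.906308 = 986.4 lb.

T = 2387 lb, A_x = 1009 lb, A_y = 986.4 lb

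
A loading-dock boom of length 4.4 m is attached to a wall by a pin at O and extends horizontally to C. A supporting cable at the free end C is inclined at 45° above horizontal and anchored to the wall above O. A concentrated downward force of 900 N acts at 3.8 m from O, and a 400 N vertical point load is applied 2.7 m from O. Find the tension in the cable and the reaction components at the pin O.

T = 1446 N, O_x = 1023 N, O_y = 277.3 N

ΣM about O: T·sin45°·4.4 − 900·3.8 − 400·2.7 = 0 → T = 4500/(4.4·0.707107) = 1446.35 ≈ 1446 N.
ΣF_x = 0: O_x − T·cos45° = 0 → O_x = 1446.35 × 0.707107 = 1023 N.
ΣF_y = 0: O_y + T·sin45° − 900 − 400 = 0 → O_y = 1300 − 1446.35 × 0.707107 = 277.3 N.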